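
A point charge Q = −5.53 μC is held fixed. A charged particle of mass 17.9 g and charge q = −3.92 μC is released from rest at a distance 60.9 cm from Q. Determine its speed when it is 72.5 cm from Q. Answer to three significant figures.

Only the electrostatic force acts, so mechanical energy is conserved: ½mv² = U₁ − U₂ = kQq(1/r₁ − 1/r₂).
U₁ − U₂ = (8.99×10⁹ N·m²/C²)(-5.53×10⁻⁶ C)(-3.92×10⁻⁶ C)(1/0.609 − 1/0.725) = 0.0512 J.
v = √(2·0.0512/0.0179) = 2.39 m/s.

2.39 m/s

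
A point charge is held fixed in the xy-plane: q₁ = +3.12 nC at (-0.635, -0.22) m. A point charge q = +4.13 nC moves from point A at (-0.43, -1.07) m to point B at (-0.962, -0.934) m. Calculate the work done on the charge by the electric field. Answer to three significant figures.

The work done by the electric force is W_field = −ΔU = −q(V_B − V_A) = q(V_A − V_B).
At A: distance to the source charge is 0.874 m; V_A = kq₁/r = 32.1 V.
At B: distance to the source charge is 0.785 m; V_B = kq₁/r = 35.7 V.
ΔV = V_B − V_A = 3.64 V.
W_field = −qΔV = −(4.13×10⁻⁹ C)(3.64 V) = -1.50×10⁻⁸ J.

-1.50×10⁻⁸ J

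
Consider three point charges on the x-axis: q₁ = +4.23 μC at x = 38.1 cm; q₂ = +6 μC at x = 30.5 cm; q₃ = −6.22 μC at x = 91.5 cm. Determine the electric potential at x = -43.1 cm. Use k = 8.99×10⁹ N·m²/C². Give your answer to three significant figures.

The total potential is the scalar sum of each charge's contribution, V = Σ kqᵢ/rᵢ.
Distances from the field point to each charge: r₁ = 0.812 m, r₂ = 0.736 m, r₃ = 1.35 m.
V = k[(4.23×10⁻⁶)/(0.812) + (6.00×10⁻⁶)/(0.736) + (-6.22×10⁻⁶)/(1.35)] = 7.86×10⁴ V.

7.86×10⁴ V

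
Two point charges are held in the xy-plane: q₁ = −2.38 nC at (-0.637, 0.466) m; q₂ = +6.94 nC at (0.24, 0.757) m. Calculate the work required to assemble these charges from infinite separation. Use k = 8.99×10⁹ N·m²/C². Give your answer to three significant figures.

-1.61×10⁻⁷ J

The assembly work is the sum of pairwise potential energies, U = Σ_{i<j} kqᵢqⱼ/rᵢⱼ.
Pair separations: r₁₂ = 0.924 m.
U = (-1.61×10⁻⁷) = -1.61×10⁻⁷ J.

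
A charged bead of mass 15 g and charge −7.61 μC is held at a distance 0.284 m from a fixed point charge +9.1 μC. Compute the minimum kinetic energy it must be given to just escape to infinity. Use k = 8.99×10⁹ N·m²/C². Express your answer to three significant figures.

2.19 J

To just escape, total mechanical energy must reach zero at infinity: ½mv²_min + U = 0, so ½mv²_min = −U = |kQq|/r.
|U| = |kQq|/r = (8.99×10⁹ N·m²/C²)(9.10×10⁻⁶)(7.61×10⁻⁶)/(0.284) = 2.19 J.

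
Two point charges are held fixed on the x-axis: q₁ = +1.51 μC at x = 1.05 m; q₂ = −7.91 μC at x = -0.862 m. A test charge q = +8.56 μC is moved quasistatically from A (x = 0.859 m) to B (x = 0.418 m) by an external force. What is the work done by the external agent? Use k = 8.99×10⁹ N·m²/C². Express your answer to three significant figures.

For quasistatic motion the external work equals the change in potential energy: W_ext = qΔV = q(V_B − V_A).
At A: distances to the source charges are 0.191 m, 1.72 m; V_A = Σ kqᵢ/rᵢ = 2.98×10⁴ V.
At B: distances to the source charges are 0.632 m, 1.28 m; V_B = Σ kqᵢ/rᵢ = -3.41×10⁴ V.
ΔV = V_B − V_A = -6.38×10⁴ V.
W_ext = qΔV = (8.56×10⁻⁶ C)(-6.38×10⁴ V) = -0.546 J.

-0.546 J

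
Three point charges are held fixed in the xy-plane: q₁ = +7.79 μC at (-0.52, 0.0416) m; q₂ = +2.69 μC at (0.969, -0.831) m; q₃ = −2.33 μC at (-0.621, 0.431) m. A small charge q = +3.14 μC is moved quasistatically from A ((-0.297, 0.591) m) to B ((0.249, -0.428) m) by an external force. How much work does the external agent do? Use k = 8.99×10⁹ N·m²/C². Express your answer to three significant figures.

For quasistatic motion the external work equals the change in potential energy: W_ext = qΔV = q(V_B − V_A).
At A: distances to the source charges are 0.593 m, 1.90 m, 0.361 m; V_A = Σ kqᵢ/rᵢ = 7.28×10⁴ V.
At B: distances to the source charges are 0.901 m, 0.825 m, 1.22 m; V_B = Σ kqᵢ/rᵢ = 8.99×10⁴ V.
ΔV = V_B − V_A = 1.71×10⁴ V.
W_ext = qΔV = (3.14×10⁻⁶ C)(1.71×10⁴ V) = 0.0535 J.

0.0535 J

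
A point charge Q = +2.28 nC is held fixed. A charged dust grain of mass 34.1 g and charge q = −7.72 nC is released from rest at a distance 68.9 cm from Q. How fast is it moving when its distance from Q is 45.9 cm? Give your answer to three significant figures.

2.60×10⁻³ m/s

Only the electrostatic force acts, so mechanical energy is conserved: ½mv² = U₁ − U₂ = kQq(1/r₁ − 1/r₂).
U₁ − U₂ = (8.99×10⁹ N·m²/C²)(2.28×10⁻⁹ C)(-7.72×10⁻⁹ C)(1/0.689 − 1/0.459) = 1.15×10⁻⁷ J.
v = √(2·1.15×10⁻⁷/0.0341) = 2.60×10⁻³ m/s.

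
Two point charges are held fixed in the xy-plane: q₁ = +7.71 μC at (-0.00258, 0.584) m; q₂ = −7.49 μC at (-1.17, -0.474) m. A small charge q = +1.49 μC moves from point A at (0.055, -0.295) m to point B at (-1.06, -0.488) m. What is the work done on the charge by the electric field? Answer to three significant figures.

0.872 J

The work done by the electric force is W_field = −ΔU = −q(V_B − V_A) = q(V_A − V_B).
At A: distances to the source charges are 0.881 m, 1.24 m; V_A = Σ kqᵢ/rᵢ = 2.43×10⁴ V.
At B: distances to the source charges are 1.51 m, 0.111 m; V_B = Σ kqᵢ/rᵢ = -5.61×10⁵ V.
ΔV = V_B − V_A = -5.86×10⁵ V.
W_field = −qΔV = −(1.49×10⁻⁶ C)(-5.86×10⁵ V) = 0.872 J.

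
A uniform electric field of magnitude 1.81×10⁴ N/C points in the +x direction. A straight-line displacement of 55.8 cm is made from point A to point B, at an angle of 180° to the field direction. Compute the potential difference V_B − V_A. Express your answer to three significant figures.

1.01×10⁴ V

Only the component of displacement along E changes the potential: ΔV = −E·d·cosθ.
ΔV = −(1.81×10⁴ V/m)(0.558 m)cos180° = 1.01×10⁴ V.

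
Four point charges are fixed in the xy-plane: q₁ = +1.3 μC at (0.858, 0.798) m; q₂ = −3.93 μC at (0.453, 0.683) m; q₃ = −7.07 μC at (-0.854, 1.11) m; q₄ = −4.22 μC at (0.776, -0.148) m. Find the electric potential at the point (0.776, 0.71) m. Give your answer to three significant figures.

Electric potential is a scalar, so the contributions from each charge add algebraically: V = Σ kqᵢ/rᵢ.
Distances from the field point to each charge: r₁ = 0.120 m, r₂ = 0.324 m, r₃ = 1.68 m, r₄ = 0.858 m.
V = k[(1.30×10⁻⁶)/(0.120) + (-3.93×10⁻⁶)/(0.324) + (-7.07×10⁻⁶)/(1.68) + (-4.22×10⁻⁶)/(0.858)] = -9.39×10⁴ V.

-9.39×10⁴ V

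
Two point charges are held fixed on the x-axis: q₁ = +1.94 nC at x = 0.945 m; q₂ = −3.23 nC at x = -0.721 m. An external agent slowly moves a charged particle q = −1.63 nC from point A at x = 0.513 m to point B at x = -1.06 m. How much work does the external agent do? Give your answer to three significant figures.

For quasistatic motion the external work equals the change in potential energy: W_ext = qΔV = q(V_B − V_A).
At A: distances to the source charges are 0.432 m, 1.23 m; V_A = Σ kqᵢ/rᵢ = 16.8 V.
At B: distances to the source charges are 2.00 m, 0.339 m; V_B = Σ kqᵢ/rᵢ = -77.0 V.
ΔV = V_B − V_A = -93.8 V.
W_ext = qΔV = (-1.63×10⁻⁹ C)(-93.8 V) = 1.53×10⁻⁷ J.

1.53×10⁻⁷ J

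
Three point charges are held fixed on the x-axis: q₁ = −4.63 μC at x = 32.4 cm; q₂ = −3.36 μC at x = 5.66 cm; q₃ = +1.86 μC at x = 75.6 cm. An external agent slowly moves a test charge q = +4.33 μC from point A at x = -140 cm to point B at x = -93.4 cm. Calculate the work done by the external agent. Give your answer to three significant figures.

-0.0717 J

For quasistatic motion the external work equals the change in potential energy: W_ext = qΔV = q(V_B − V_A).
At A: distances to the source charges are 1.72 m, 1.46 m, 2.16 m; V_A = Σ kqᵢ/rᵢ = -3.71×10⁴ V.
At B: distances to the source charges are 1.26 m, 0.991 m, 1.69 m; V_B = Σ kqᵢ/rᵢ = -5.37×10⁴ V.
ΔV = V_B − V_A = -1.66×10⁴ V.
W_ext = qΔV = (4.33×10⁻⁶ C)(-1.66×10⁴ V) = -0.0717 J.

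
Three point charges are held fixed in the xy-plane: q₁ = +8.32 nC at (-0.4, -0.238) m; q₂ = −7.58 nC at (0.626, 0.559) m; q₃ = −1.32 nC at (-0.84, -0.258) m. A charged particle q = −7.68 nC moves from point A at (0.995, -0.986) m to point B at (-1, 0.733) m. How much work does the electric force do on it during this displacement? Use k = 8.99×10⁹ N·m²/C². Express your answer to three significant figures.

1.05×10⁻⁷ J

The work done by the electric force is W_field = −ΔU = −q(V_B − V_A) = q(V_A − V_B).
At A: distances to the source charges are 1.58 m, 1.59 m, 1.97 m; V_A = Σ kqᵢ/rᵢ = -1.66 V.
At B: distances to the source charges are 1.14 m, 1.64 m, 1.00 m; V_B = Σ kqᵢ/rᵢ = 12.0 V.
ΔV = V_B − V_A = 13.7 V.
W_field = −qΔV = −(-7.68×10⁻⁹ C)(13.7 V) = 1.05×10⁻⁷ J.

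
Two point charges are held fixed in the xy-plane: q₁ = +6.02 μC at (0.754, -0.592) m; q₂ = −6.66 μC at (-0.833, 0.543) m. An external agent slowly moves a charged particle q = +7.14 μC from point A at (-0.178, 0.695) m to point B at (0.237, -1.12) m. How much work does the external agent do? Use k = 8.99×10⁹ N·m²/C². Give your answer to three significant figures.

0.699 J

For quasistatic motion the external work equals the change in potential energy: W_ext = qΔV = q(V_B − V_A).
At A: distances to the source charges are 1.59 m, 0.672 m; V_A = Σ kqᵢ/rᵢ = -5.50×10⁴ V.
At B: distances to the source charges are 0.739 m, 1.98 m; V_B = Σ kqᵢ/rᵢ = 4.30×10⁴ V.
ΔV = V_B − V_A = 9.79×10⁴ V.
W_ext = qΔV = (7.14×10⁻⁶ C)(9.79×10⁴ V) = 0.699 J.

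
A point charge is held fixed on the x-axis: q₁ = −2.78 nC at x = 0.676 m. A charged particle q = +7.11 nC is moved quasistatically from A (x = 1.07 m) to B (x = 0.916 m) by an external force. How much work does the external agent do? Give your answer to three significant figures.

-2.89×10⁻⁷ J

For quasistatic motion the external work equals the change in potential energy: W_ext = qΔV = q(V_B − V_A).
At A: distance to the source charge is 0.394 m; V_A = kq₁/r = -63.4 V.
At B: distance to the source charge is 0.240 m; V_B = kq₁/r = -104 V.
ΔV = V_B − V_A = -40.7 V.
W_ext = qΔV = (7.11×10⁻⁹ C)(-40.7 V) = -2.89×10⁻⁷ J.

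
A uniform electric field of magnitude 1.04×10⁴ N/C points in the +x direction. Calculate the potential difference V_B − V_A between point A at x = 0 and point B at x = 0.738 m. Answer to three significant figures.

-7680 V

In a uniform field, potential decreases in the direction of E: V_B − V_A = −E·Δx.
V_B − V_A = −(1.04×10⁴ V/m)(0.738 m) = -7680 V.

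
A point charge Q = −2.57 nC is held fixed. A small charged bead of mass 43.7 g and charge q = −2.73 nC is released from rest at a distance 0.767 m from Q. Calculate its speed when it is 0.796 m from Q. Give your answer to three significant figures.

3.70×10⁻⁴ m/s

Only the electrostatic force acts, so mechanical energy is conserved: ½mv² = U₁ − U₂ = kQq(1/r₁ − 1/r₂).
U₁ − U₂ = (8.99×10⁹ N·m²/C²)(-2.57×10⁻⁹ C)(-2.73×10⁻⁹ C)(1/0.767 − 1/0.796) = 3.00×10⁻⁹ J.
v = √(2·3.00×10⁻⁹/0.0437) = 3.70×10⁻⁴ m/s.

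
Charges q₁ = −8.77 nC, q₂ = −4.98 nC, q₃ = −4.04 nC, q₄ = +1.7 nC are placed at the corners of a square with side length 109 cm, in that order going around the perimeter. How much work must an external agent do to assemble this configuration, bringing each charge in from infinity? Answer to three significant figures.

5.04×10⁻⁷ J

The work to assemble the configuration equals its total potential energy, U = Σ kqᵢqⱼ/rᵢⱼ over all pairs.
The four side pairs have separation 1.09 m and the two diagonal pairs 1.54 m.
Summing all 6 pair terms gives U = 5.04×10⁻⁷ J.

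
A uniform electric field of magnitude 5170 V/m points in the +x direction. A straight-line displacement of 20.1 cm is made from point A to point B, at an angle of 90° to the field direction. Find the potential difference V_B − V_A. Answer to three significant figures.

0 V

Only the component of displacement along E changes the potential: ΔV = −E·d·cosθ.
ΔV = −(5170 V/m)(0.201 m)cos90° = 0 V.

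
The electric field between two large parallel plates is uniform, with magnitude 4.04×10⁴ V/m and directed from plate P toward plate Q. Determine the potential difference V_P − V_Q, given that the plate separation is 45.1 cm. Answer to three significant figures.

1.82×10⁴ V

In a uniform field, potential decreases in the direction of E: ΔV = −E·d for a displacement d parallel to E.
Going from Q to P is a displacement of 45.1 cm opposite to the field, so V_P − V_Q = +Ed = 1.82×10⁴ V.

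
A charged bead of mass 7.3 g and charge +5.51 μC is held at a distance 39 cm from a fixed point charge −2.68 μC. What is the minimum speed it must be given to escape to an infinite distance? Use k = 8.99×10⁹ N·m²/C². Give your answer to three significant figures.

To just escape, total mechanical energy must reach zero at infinity: ½mv²_min + U = 0, so ½mv²_min = −U = |kQq|/r.
|U| = |kQq|/r = (8.99×10⁹ N·m²/C²)(2.68×10⁻⁶)(5.51×10⁻⁶)/(0.390) = 0.340 J.
v_min = √(2|U|/m) = √(2·0.340/7.30×10⁻³) = 9.66 m/s.

9.66 m/s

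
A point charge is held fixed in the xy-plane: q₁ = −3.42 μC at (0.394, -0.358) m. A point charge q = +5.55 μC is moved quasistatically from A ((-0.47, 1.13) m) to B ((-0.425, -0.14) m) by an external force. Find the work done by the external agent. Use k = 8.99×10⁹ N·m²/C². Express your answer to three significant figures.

For quasistatic motion the external work equals the change in potential energy: W_ext = qΔV = q(V_B − V_A).
At A: distance to the source charge is 1.72 m; V_A = kq₁/r = -1.79×10⁴ V.
At B: distance to the source charge is 0.848 m; V_B = kq₁/r = -3.63×10⁴ V.
ΔV = V_B − V_A = -1.84×10⁴ V.
W_ext = qΔV = (5.55×10⁻⁶ C)(-1.84×10⁴ V) = -0.102 J.

-0.102 J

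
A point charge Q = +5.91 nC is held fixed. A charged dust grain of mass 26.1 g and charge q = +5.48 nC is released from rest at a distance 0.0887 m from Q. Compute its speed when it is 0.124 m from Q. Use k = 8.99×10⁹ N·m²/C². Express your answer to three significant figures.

Only the electrostatic force acts, so mechanical energy is conserved: ½mv² = U₁ − U₂ = kQq(1/r₁ − 1/r₂).
U₁ − U₂ = (8.99×10⁹ N·m²/C²)(5.91×10⁻⁹ C)(5.48×10⁻⁹ C)(1/0.0887 − 1/0.124) = 9.34×10⁻⁷ J.
v = √(2·9.34×10⁻⁷/0.0261) = 8.46×10⁻³ m/s.

8.46×10⁻³ m/s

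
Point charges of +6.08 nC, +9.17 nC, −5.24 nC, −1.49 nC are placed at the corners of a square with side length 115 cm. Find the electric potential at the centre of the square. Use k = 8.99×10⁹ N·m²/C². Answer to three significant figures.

Electric potential is a scalar, so the contributions from each charge add algebraically: V = Σ kqᵢ/rᵢ.
The distance from each corner to the centre is a√2/2 = 0.813 m.
V = k[(6.08×10⁻⁹)/(0.813) + (9.17×10⁻⁹)/(0.813) + (-5.24×10⁻⁹)/(0.813) + (-1.49×10⁻⁹)/(0.813)] = 94.2 V.

94.2 V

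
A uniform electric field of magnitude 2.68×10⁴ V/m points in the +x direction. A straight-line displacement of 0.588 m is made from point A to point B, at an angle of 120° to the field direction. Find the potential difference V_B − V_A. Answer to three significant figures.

7880 V

Only the component of displacement along E changes the potential: ΔV = −E·d·cosθ.
ΔV = −(2.68×10⁴ V/m)(0.588 m)cos120° = 7880 V.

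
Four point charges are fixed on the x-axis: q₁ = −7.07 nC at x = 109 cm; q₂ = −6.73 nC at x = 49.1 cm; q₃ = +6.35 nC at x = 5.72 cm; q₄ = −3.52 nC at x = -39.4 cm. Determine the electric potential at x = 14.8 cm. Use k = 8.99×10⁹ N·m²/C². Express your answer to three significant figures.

Electric potential is a scalar, so the contributions from each charge add algebraically: V = Σ kqᵢ/rᵢ.
Distances from the field point to each charge: r₁ = 0.942 m, r₂ = 0.343 m, r₃ = 0.0908 m, r₄ = 0.542 m.
V = k[(-7.07×10⁻⁹)/(0.942) + (-6.73×10⁻⁹)/(0.343) + (6.35×10⁻⁹)/(0.0908) + (-3.52×10⁻⁹)/(0.542)] = 326 V.

326 V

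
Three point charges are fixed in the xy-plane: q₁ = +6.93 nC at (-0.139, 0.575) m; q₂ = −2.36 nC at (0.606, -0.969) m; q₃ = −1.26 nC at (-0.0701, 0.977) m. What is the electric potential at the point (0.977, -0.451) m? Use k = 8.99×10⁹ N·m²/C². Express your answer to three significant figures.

1.40 V

Electric potential is a scalar, so the contributions from each charge add algebraically: V = Σ kqᵢ/rᵢ.
Distances from the field point to each charge: r₁ = 1.52 m, r₂ = 0.637 m, r₃ = 1.77 m.
V = k[(6.93×10⁻⁹)/(1.52) + (-2.36×10⁻⁹)/(0.637) + (-1.26×10⁻⁹)/(1.77)] = 1.40 V.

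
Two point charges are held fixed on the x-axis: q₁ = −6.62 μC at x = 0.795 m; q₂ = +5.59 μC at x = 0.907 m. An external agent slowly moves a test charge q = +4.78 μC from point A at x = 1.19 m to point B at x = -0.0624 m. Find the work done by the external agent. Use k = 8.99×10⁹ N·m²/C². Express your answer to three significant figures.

-0.213 J

For quasistatic motion the external work equals the change in potential energy: W_ext = qΔV = q(V_B − V_A).
At A: distances to the source charges are 0.395 m, 0.283 m; V_A = Σ kqᵢ/rᵢ = 2.69×10⁴ V.
At B: distances to the source charges are 0.857 m, 0.969 m; V_B = Σ kqᵢ/rᵢ = -1.76×10⁴ V.
ΔV = V_B − V_A = -4.45×10⁴ V.
W_ext = qΔV = (4.78×10⁻⁶ C)(-4.45×10⁴ V) = -0.213 J.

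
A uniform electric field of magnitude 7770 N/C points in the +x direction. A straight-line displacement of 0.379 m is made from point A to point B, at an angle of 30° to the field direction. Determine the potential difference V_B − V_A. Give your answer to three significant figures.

-2550 V

Only the component of displacement along E changes the potential: ΔV = −E·d·cosθ.
ΔV = −(7770 V/m)(0.379 m)cos30° = -2550 V.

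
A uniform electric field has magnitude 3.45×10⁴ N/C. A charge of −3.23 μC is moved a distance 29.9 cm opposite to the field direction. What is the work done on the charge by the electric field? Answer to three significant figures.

0.0333 J

The potential change for a displacement 29.9 cm opposite to the field direction is ΔV = +Ed = 1.03×10⁴ V.
W_field = −qΔV = 0.0333 J.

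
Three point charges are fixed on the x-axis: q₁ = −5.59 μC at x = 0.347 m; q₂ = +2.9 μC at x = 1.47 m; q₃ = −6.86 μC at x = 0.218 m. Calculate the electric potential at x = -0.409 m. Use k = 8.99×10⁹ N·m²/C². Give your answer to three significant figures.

The total potential is the scalar sum of each charge's contribution, V = Σ kqᵢ/rᵢ.
Distances from the field point to each charge: r₁ = 0.756 m, r₂ = 1.88 m, r₃ = 0.627 m.
V = k[(-5.59×10⁻⁶)/(0.756) + (2.90×10⁻⁶)/(1.88) + (-6.86×10⁻⁶)/(0.627)] = -1.51×10⁵ V.

-1.51×10⁵ V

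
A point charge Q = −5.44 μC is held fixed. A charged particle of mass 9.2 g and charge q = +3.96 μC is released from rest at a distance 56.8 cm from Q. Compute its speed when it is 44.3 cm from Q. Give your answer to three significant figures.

4.57 m/s

Only the electrostatic force acts, so mechanical energy is conserved: ½mv² = U₁ − U₂ = kQq(1/r₁ − 1/r₂).
U₁ − U₂ = (8.99×10⁹ N·m²/C²)(-5.44×10⁻⁶ C)(3.96×10⁻⁶ C)(1/0.568 − 1/0.443) = 0.0962 J.
v = √(2·0.0962/9.20×10⁻³) = 4.57 m/s.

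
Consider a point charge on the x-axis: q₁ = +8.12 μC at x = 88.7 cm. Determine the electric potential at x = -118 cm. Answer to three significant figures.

3.53×10⁴ V

Electric potential is a scalar, so the contributions from each charge add algebraically: V = Σ kqᵢ/rᵢ.
V = k[(8.12×10⁻⁶)/(2.07)] = 3.53×10⁴ V.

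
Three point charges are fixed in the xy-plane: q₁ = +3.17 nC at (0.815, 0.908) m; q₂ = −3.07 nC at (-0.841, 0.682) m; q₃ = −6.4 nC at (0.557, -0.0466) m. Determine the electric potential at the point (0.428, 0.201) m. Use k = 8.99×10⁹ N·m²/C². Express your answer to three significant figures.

-191 V

The total potential is the scalar sum of each charge's contribution, V = Σ kqᵢ/rᵢ.
Distances from the field point to each charge: r₁ = 0.806 m, r₂ = 1.36 m, r₃ = 0.279 m.
V = k[(3.17×10⁻⁹)/(0.806) + (-3.07×10⁻⁹)/(1.36) + (-6.40×10⁻⁹)/(0.279)] = -191 V.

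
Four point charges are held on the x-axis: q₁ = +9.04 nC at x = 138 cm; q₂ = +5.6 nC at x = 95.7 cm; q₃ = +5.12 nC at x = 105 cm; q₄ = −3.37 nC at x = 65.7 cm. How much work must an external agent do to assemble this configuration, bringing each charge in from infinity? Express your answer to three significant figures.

The assembly work is the sum of pairwise potential energies, U = Σ_{i<j} kqᵢqⱼ/rᵢⱼ.
Pair separations: r₁₂ = 0.423 m, r₁₃ = 0.330 m, r₁₄ = 0.723 m, r₂₃ = 0.0930 m, r₂₄ = 0.300 m, r₃₄ = 0.393 m.
Summing all 6 pair terms gives U = 3.77×10⁻⁶ J.

3.77×10⁻⁶ J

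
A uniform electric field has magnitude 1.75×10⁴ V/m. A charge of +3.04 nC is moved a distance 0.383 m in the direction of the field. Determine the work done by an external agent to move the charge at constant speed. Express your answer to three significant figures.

The potential change for a displacement 0.383 m in the direction of the field is ΔV = −Ed = -6700 V.
W_ext = qΔV = -2.04×10⁻⁵ J.

-2.04×10⁻⁵ J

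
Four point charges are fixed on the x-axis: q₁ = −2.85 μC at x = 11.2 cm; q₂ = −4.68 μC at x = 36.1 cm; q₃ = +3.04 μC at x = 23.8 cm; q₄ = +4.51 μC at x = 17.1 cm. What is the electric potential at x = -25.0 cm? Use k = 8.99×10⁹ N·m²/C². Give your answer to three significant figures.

1.27×10⁴ V

The total potential is the scalar sum of each charge's contribution, V = Σ kqᵢ/rᵢ.
Distances from the field point to each charge: r₁ = 0.362 m, r₂ = 0.611 m, r₃ = 0.488 m, r₄ = 0.421 m.
V = k[(-2.85×10⁻⁶)/(0.362) + (-4.68×10⁻⁶)/(0.611) + (3.04×10⁻⁶)/(0.488) + (4.51×10⁻⁶)/(0.421)] = 1.27×10⁴ V.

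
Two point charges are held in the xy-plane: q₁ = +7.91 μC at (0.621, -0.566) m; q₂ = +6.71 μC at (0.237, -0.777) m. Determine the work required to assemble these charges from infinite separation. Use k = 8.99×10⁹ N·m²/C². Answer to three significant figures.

1.09 J

The assembly work is the sum of pairwise potential energies, U = Σ_{i<j} kqᵢqⱼ/rᵢⱼ.
Pair separations: r₁₂ = 0.438 m.
U = (1.09) = 1.09 J.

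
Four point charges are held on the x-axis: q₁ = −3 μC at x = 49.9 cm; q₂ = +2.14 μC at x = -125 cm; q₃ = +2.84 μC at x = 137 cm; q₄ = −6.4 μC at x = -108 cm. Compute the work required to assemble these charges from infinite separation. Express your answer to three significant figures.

-0.782 J

The assembly work is the sum of pairwise potential energies, U = Σ_{i<j} kqᵢqⱼ/rᵢⱼ.
Pair separations: r₁₂ = 1.75 m, r₁₃ = 0.871 m, r₁₄ = 1.58 m, r₂₃ = 2.62 m, r₂₄ = 0.170 m, r₃₄ = 2.45 m.
Summing all 6 pair terms gives U = -0.782 J.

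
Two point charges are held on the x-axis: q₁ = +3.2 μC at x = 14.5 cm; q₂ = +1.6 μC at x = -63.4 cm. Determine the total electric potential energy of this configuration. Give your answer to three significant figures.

0.0591 J

The work to assemble the configuration equals its total potential energy, U = Σ kqᵢqⱼ/rᵢⱼ over all pairs.
Pair separations: r₁₂ = 0.779 m.
U = (0.0591) = 0.0591 J.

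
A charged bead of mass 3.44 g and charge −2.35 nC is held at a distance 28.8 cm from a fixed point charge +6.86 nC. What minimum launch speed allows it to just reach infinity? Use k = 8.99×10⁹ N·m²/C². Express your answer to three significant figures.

To just escape, total mechanical energy must reach zero at infinity: ½mv²_min + U = 0, so ½mv²_min = −U = |kQq|/r.
|U| = |kQq|/r = (8.99×10⁹ N·m²/C²)(6.86×10⁻⁹)(2.35×10⁻⁹)/(0.288) = 5.03×10⁻⁷ J.
v_min = √(2|U|/m) = √(2·5.03×10⁻⁷/3.44×10⁻³) = 0.0171 m/s.

0.0171 m/s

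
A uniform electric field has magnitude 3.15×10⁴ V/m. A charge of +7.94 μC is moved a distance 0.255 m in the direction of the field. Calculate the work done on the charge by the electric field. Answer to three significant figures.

The potential change for a displacement 0.255 m in the direction of the field is ΔV = −Ed = -8030 V.
W_field = −qΔV = 0.0638 J.

0.0638 J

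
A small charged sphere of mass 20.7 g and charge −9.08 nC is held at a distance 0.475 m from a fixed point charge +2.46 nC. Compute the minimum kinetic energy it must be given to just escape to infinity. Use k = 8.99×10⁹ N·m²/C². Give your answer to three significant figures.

4.23×10⁻⁷ J

To just escape, total mechanical energy must reach zero at infinity: ½mv²_min + U = 0, so ½mv²_min = −U = |kQq|/r.
|U| = |kQq|/r = (8.99×10⁹ N·m²/C²)(2.46×10⁻⁹)(9.08×10⁻⁹)/(0.475) = 4.23×10⁻⁷ J.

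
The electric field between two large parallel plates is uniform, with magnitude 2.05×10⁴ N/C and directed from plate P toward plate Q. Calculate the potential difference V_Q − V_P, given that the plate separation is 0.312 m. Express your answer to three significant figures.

In a uniform field, potential decreases in the direction of E: ΔV = −E·d for a displacement d parallel to E.
Going from P to Q is a displacement of 0.312 m along the field, so V_Q − V_P = −Ed = -6400 V.

-6400 V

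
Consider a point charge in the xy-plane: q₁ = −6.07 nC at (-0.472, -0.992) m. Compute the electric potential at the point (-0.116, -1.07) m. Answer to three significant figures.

Electric potential is a scalar, so the contributions from each charge add algebraically: V = Σ kqᵢ/rᵢ.
Distances from the field point to each charge: r₁ = 0.364 m.
V = k[(-6.07×10⁻⁹)/(0.364)] = -150 V.

-150 V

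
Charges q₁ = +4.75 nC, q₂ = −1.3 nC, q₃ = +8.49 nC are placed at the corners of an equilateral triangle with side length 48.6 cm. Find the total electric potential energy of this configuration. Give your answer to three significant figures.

4.28×10⁻⁷ J

The assembly work is the sum of pairwise potential energies, U = Σ_{i<j} kqᵢqⱼ/rᵢⱼ.
All three pair separations equal the side length, 0.486 m.
U = (-1.14×10⁻⁷) + (7.46×10⁻⁷) + (-2.04×10⁻⁷) = 4.28×10⁻⁷ J.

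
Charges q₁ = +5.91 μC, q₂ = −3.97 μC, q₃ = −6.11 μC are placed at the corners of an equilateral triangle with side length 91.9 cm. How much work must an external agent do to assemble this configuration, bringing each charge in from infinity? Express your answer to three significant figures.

-0.345 J

The work to assemble the configuration equals its total potential energy, U = Σ kqᵢqⱼ/rᵢⱼ over all pairs.
All three pair separations equal the side length, 0.919 m.
U = (-0.230) + (-0.353) + (0.237) = -0.345 J.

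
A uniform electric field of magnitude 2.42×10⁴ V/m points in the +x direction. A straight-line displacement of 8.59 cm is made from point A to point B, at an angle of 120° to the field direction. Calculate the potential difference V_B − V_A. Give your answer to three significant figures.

Only the component of displacement along E changes the potential: ΔV = −E·d·cosθ.
ΔV = −(2.42×10⁴ V/m)(0.0859 m)cos120° = 1040 V.

1040 V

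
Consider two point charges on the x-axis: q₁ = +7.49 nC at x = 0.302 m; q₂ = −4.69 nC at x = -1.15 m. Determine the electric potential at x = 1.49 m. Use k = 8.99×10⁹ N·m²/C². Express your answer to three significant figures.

40.7 V

The total potential is the scalar sum of each charge's contribution, V = Σ kqᵢ/rᵢ.
Distances from the field point to each charge: r₁ = 1.19 m, r₂ = 2.64 m.
V = k[(7.49×10⁻⁹)/(1.19) + (-4.69×10⁻⁹)/(2.64)] = 40.7 V.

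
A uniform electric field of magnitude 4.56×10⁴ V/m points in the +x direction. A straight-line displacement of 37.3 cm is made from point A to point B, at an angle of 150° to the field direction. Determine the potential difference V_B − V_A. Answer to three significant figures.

1.47×10⁴ V

Only the component of displacement along E changes the potential: ΔV = −E·d·cosθ.
ΔV = −(4.56×10⁴ V/m)(0.373 m)cos150° = 1.47×10⁴ V.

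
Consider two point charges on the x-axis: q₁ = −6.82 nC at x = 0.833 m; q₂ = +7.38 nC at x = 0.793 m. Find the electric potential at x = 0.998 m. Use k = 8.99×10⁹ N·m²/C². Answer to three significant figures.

Electric potential is a scalar, so the contributions from each charge add algebraically: V = Σ kqᵢ/rᵢ.
Distances from the field point to each charge: r₁ = 0.165 m, r₂ = 0.205 m.
V = k[(-6.82×10⁻⁹)/(0.165) + (7.38×10⁻⁹)/(0.205)] = -47.9 V.

-47.9 V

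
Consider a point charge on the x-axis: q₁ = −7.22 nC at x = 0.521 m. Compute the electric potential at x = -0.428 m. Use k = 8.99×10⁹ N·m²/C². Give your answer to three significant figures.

The total potential is the scalar sum of each charge's contribution, V = Σ kqᵢ/rᵢ.
V = k[(-7.22×10⁻⁹)/(0.949)] = -68.4 V.

-68.4 V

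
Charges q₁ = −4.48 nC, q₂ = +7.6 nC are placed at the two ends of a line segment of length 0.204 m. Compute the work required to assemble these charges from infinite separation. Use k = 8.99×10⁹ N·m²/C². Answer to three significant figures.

The work to assemble the configuration equals its total potential energy, U = Σ kqᵢqⱼ/rᵢⱼ over all pairs.
The separation is r = 0.204 m.
U = (-1.50×10⁻⁶) = -1.50×10⁻⁶ J.

-1.50×10⁻⁶ J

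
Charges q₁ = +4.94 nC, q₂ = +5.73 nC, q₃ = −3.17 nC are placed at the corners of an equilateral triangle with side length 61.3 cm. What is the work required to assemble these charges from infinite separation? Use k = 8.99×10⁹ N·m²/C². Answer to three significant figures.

The assembly work is the sum of pairwise potential energies, U = Σ_{i<j} kqᵢqⱼ/rᵢⱼ.
All three pair separations equal the side length, 0.613 m.
U = (4.15×10⁻⁷) + (-2.30×10⁻⁷) + (-2.66×10⁻⁷) = -8.09×10⁻⁸ J.

-8.09×10⁻⁸ J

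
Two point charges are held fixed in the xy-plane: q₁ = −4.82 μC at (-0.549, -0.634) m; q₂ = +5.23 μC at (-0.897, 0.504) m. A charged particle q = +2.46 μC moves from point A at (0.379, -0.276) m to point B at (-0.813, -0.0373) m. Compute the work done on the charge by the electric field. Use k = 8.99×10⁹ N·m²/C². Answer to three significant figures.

-0.0776 J

The work done by the electric force is W_field = −ΔU = −q(V_B − V_A) = q(V_A − V_B).
At A: distances to the source charges are 0.995 m, 1.50 m; V_A = Σ kqᵢ/rᵢ = -1.21×10⁴ V.
At B: distances to the source charges are 0.652 m, 0.548 m; V_B = Σ kqᵢ/rᵢ = 1.94×10⁴ V.
ΔV = V_B − V_A = 3.15×10⁴ V.
W_field = −qΔV = −(2.46×10⁻⁶ C)(3.15×10⁴ V) = -0.0776 J.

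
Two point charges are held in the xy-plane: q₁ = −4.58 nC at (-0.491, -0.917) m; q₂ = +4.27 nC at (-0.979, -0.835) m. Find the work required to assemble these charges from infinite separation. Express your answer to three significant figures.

-3.55×10⁻⁷ J

The assembly work is the sum of pairwise potential energies, U = Σ_{i<j} kqᵢqⱼ/rᵢⱼ.
Pair separations: r₁₂ = 0.495 m.
U = (-3.55×10⁻⁷) = -3.55×10⁻⁷ J.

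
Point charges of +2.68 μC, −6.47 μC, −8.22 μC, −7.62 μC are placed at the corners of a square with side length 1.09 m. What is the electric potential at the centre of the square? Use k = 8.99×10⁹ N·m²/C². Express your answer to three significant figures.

The total potential is the scalar sum of each charge's contribution, V = Σ kqᵢ/rᵢ.
The distance from each corner to the centre is a√2/2 = 0.771 m.
V = k[(2.68×10⁻⁶)/(0.771) + (-6.47×10⁻⁶)/(0.771) + (-8.22×10⁻⁶)/(0.771) + (-7.62×10⁻⁶)/(0.771)] = -2.29×10⁵ V.

-2.29×10⁵ V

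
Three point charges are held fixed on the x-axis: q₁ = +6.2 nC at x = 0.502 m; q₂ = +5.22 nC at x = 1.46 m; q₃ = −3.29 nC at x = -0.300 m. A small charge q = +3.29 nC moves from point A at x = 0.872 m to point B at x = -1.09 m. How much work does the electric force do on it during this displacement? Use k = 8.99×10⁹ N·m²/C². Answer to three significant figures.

6.23×10⁻⁷ J

The work done by the electric force is W_field = −ΔU = −q(V_B − V_A) = q(V_A − V_B).
At A: distances to the source charges are 0.370 m, 0.588 m, 1.17 m; V_A = Σ kqᵢ/rᵢ = 205 V.
At B: distances to the source charges are 1.59 m, 2.55 m, 0.790 m; V_B = Σ kqᵢ/rᵢ = 16.0 V.
ΔV = V_B − V_A = -189 V.
W_field = −qΔV = −(3.29×10⁻⁹ C)(-189 V) = 6.23×10⁻⁷ J.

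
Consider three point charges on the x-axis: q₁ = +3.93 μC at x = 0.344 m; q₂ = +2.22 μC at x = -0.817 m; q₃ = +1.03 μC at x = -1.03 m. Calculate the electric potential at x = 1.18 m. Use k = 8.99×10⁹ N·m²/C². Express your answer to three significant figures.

5.64×10⁴ V

Electric potential is a scalar, so the contributions from each charge add algebraically: V = Σ kqᵢ/rᵢ.
Distances from the field point to each charge: r₁ = 0.836 m, r₂ = 2.00 m, r₃ = 2.21 m.
V = k[(3.93×10⁻⁶)/(0.836) + (2.22×10⁻⁶)/(2.00) + (1.03×10⁻⁶)/(2.21)] = 5.64×10⁴ V.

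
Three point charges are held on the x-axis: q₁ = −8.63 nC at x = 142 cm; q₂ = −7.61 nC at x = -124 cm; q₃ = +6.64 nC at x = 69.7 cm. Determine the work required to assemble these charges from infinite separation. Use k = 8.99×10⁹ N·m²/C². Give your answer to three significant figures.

The work to assemble the configuration equals its total potential energy, U = Σ kqᵢqⱼ/rᵢⱼ over all pairs.
Pair separations: r₁₂ = 2.66 m, r₁₃ = 0.723 m, r₂₃ = 1.94 m.
U = (2.22×10⁻⁷) + (-7.13×10⁻⁷) + (-2.35×10⁻⁷) = -7.25×10⁻⁷ J.

-7.25×10⁻⁷ J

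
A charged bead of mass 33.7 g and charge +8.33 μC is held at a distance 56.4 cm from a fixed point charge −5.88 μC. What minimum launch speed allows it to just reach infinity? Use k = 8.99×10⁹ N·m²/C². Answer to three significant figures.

To just escape, total mechanical energy must reach zero at infinity: ½mv²_min + U = 0, so ½mv²_min = −U = |kQq|/r.
|U| = |kQq|/r = (8.99×10⁹ N·m²/C²)(5.88×10⁻⁶)(8.33×10⁻⁶)/(0.564) = 0.781 J.
v_min = √(2|U|/m) = √(2·0.781/0.0337) = 6.81 m/s.

6.81 m/s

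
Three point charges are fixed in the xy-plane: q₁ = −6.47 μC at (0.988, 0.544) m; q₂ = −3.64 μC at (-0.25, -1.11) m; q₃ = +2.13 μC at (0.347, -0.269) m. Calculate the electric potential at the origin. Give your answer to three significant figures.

-3.67×10⁴ V

The total potential is the scalar sum of each charge's contribution, V = Σ kqᵢ/rᵢ.
Distances from the field point to each charge: r₁ = 1.13 m, r₂ = 1.14 m, r₃ = 0.439 m.
V = k[(-6.47×10⁻⁶)/(1.13) + (-3.64×10⁻⁶)/(1.14) + (2.13×10⁻⁶)/(0.439)] = -3.67×10⁴ V.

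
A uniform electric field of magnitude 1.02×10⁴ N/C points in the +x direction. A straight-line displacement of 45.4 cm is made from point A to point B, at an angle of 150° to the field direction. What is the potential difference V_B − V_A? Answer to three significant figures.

4010 V

Only the component of displacement along E changes the potential: ΔV = −E·d·cosθ.
ΔV = −(1.02×10⁴ V/m)(0.454 m)cos150° = 4010 V.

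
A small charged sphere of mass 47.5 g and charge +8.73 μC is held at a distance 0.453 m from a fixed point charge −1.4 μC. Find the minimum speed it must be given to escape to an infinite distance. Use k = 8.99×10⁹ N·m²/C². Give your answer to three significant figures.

3.20 m/s

To just escape, total mechanical energy must reach zero at infinity: ½mv²_min + U = 0, so ½mv²_min = −U = |kQq|/r.
|U| = |kQq|/r = (8.99×10⁹ N·m²/C²)(1.40×10⁻⁶)(8.73×10⁻⁶)/(0.453) = 0.243 J.
v_min = √(2|U|/m) = √(2·0.243/0.0475) = 3.20 m/s.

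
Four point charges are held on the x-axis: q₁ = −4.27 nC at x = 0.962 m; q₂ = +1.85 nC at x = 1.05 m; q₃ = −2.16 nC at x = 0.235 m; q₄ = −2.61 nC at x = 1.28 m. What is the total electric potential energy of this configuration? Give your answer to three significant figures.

The work to assemble the configuration equals its total potential energy, U = Σ kqᵢqⱼ/rᵢⱼ over all pairs.
Pair separations: r₁₂ = 0.0880 m, r₁₃ = 0.727 m, r₁₄ = 0.318 m, r₂₃ = 0.815 m, r₂₄ = 0.230 m, r₃₄ = 1.04 m.
Summing all 6 pair terms gives U = -5.62×10⁻⁷ J.

-5.62×10⁻⁷ J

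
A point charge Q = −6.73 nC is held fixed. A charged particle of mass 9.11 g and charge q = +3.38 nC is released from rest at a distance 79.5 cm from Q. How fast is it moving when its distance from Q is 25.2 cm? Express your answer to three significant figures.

0.0110 m/s

Only the electrostatic force acts, so mechanical energy is conserved: ½mv² = U₁ − U₂ = kQq(1/r₁ − 1/r₂).
U₁ − U₂ = (8.99×10⁹ N·m²/C²)(-6.73×10⁻⁹ C)(3.38×10⁻⁹ C)(1/0.795 − 1/0.252) = 5.54×10⁻⁷ J.
v = √(2·5.54×10⁻⁷/9.11×10⁻³) = 0.0110 m/s.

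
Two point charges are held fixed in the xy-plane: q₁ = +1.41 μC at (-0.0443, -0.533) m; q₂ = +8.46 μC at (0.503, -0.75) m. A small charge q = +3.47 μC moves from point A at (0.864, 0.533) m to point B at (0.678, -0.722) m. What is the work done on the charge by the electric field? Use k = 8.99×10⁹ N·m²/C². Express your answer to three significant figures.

-1.32 J

The work done by the electric force is W_field = −ΔU = −q(V_B − V_A) = q(V_A − V_B).
At A: distances to the source charges are 1.40 m, 1.33 m; V_A = Σ kqᵢ/rᵢ = 6.61×10⁴ V.
At B: distances to the source charges are 0.747 m, 0.177 m; V_B = Σ kqᵢ/rᵢ = 4.46×10⁵ V.
ΔV = V_B − V_A = 3.80×10⁵ V.
W_field = −qΔV = −(3.47×10⁻⁶ C)(3.80×10⁵ V) = -1.32 J.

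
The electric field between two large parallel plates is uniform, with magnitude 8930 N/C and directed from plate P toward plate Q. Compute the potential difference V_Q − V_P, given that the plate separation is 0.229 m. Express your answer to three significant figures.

In a uniform field, potential decreases in the direction of E: ΔV = −E·d for a displacement d parallel to E.
Going from P to Q is a displacement of 0.229 m along the field, so V_Q − V_P = −Ed = -2040 V.

-2040 V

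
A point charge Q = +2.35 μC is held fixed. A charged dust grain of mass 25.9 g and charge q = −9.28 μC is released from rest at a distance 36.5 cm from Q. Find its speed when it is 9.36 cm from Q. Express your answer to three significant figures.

Only the electrostatic force acts, so mechanical energy is conserved: ½mv² = U₁ − U₂ = kQq(1/r₁ − 1/r₂).
U₁ − U₂ = (8.99×10⁹ N·m²/C²)(2.35×10⁻⁶ C)(-9.28×10⁻⁶ C)(1/0.365 − 1/0.0936) = 1.56 J.
v = √(2·1.56/0.0259) = 11.0 m/s.

11.0 m/s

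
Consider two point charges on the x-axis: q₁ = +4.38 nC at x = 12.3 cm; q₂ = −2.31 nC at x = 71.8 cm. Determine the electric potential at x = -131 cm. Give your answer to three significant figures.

The total potential is the scalar sum of each charge's contribution, V = Σ kqᵢ/rᵢ.
Distances from the field point to each charge: r₁ = 1.43 m, r₂ = 2.03 m.
V = k[(4.38×10⁻⁹)/(1.43) + (-2.31×10⁻⁹)/(2.03)] = 17.2 V.

17.2 V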